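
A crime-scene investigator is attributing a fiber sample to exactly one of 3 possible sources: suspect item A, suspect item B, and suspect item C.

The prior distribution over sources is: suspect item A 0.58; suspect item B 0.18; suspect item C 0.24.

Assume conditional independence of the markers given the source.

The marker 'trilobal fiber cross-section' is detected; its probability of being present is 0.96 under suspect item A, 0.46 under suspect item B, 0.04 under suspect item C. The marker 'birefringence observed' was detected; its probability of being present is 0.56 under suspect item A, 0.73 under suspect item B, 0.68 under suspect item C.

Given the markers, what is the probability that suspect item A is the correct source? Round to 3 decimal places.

0.823

For each hypothesis, the unnormalized posterior weight is prior × product of the marker likelihoods:
  suspect item A: 0.58 × 0.96 × 0.56 = 0.31181
  suspect item B: 0.18 × 0.46 × 0.73 = 0.060444
  suspect item C: 0.24 × 0.04 × 0.68 = 0.006528
The unnormalized weights sum to 0.37878.
P(suspect item A | evidence) = 0.31181 / 0.37878 ≈ 0.823.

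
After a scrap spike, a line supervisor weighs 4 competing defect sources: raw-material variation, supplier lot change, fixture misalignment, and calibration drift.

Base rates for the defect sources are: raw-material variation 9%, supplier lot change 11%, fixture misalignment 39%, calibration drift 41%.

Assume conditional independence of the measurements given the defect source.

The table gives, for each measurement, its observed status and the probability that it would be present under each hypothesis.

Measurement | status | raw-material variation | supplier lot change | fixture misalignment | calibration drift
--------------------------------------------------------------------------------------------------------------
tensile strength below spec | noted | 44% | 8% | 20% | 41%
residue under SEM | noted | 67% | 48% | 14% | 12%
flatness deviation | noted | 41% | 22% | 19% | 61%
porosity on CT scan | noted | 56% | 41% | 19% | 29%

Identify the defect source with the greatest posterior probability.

For each hypothesis, the unnormalized posterior weight is prior × product of the measurement likelihoods:
  raw-material variation: 0.09 × 0.44 × 0.67 × 0.41 × 0.56 = 0.0060917
  supplier lot change: 0.11 × 0.08 × 0.48 × 0.22 × 0.41 = 0.000381
  fixture misalignment: 0.39 × 0.20 × 0.14 × 0.19 × 0.19 = 0.00039421
  calibration drift: 0.41 × 0.41 × 0.12 × 0.61 × 0.29 = 0.0035684
Marginal likelihood of the evidence = 0.010435.
P(raw-material variation | evidence) ≈ 0.0060917 / 0.010435 ≈ 0.584
P(supplier lot change | evidence) ≈ 0.000381 / 0.010435 ≈ 0.037
P(fixture misalignment | evidence) ≈ 0.00039421 / 0.010435 ≈ 0.038
P(calibration drift | evidence) ≈ 0.0035684 / 0.010435 ≈ 0.342
The largest is 0.584, so raw-material variation is most probable.

raw-material variation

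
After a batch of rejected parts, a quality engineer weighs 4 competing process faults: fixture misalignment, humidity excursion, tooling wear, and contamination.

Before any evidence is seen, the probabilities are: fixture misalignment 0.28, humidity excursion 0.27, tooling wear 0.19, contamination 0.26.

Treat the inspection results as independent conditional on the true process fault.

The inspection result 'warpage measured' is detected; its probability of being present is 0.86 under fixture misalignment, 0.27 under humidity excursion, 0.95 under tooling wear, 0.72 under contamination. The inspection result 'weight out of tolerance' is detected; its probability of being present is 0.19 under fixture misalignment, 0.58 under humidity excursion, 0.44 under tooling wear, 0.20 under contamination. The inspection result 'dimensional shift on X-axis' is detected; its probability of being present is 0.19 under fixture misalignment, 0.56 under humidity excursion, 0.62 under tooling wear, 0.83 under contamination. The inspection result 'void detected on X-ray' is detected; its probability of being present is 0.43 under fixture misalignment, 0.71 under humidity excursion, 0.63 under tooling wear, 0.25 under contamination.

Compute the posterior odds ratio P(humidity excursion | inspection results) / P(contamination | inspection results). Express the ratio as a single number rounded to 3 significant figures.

2.16

Unnormalized posterior weight (prior times the inspection result likelihoods) for each of the two hypotheses:
  humidity excursion: 0.27 × 0.27 × 0.58 × 0.56 × 0.71 = 0.016811
  contamination: 0.26 × 0.72 × 0.20 × 0.83 × 0.25 = 0.0077688
Posterior odds = 0.016811 / 0.0077688 ≈ 2.16.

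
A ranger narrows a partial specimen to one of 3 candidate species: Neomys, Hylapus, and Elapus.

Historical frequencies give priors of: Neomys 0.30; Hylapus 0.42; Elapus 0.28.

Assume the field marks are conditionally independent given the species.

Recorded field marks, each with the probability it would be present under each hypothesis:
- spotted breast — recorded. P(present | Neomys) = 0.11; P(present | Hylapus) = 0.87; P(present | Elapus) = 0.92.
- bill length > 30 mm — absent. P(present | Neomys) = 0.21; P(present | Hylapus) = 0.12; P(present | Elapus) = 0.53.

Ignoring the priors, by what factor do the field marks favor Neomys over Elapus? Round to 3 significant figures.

0.201

Joint likelihood of the field mark pattern under each hypothesis (using 1 − P(present | H) for each absent field mark):
  Neomys: 0.11 × (1 − 0.21) = 0.0869
  Elapus: 0.92 × (1 − 0.53) = 0.4324
Bayes factor = 0.0869 / 0.4324 ≈ 0.201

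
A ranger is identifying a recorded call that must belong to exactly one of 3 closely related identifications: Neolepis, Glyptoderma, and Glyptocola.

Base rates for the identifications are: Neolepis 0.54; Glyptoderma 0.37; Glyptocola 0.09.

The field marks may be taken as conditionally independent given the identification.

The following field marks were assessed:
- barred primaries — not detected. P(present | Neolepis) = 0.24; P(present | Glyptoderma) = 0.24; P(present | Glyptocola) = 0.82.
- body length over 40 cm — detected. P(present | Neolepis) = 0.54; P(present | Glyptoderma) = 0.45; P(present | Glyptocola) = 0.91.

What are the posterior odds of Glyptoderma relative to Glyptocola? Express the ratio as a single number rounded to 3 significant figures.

Unnormalized posterior weight (prior times the field mark likelihoods) for each of the two hypotheses (using 1 − P(present | H) for each absent field mark):
  Glyptoderma: 0.37 × (1 − 0.24) × 0.45 = 0.12654
  Glyptocola: 0.09 × (1 − 0.82) × 0.91 = 0.014742
Posterior odds = 0.12654 / 0.014742 ≈ 8.58.

8.58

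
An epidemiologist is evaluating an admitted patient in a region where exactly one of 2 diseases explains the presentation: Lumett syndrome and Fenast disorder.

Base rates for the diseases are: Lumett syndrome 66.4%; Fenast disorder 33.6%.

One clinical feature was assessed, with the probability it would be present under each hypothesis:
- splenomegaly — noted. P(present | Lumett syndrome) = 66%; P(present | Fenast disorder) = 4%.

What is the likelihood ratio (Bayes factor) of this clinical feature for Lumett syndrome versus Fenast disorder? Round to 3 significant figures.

16.5

Likelihood of this clinical feature under each hypothesis:
  Lumett syndrome: 0.66
  Fenast disorder: 0.04
Bayes factor = 0.66 / 0.04 ≈ 16.5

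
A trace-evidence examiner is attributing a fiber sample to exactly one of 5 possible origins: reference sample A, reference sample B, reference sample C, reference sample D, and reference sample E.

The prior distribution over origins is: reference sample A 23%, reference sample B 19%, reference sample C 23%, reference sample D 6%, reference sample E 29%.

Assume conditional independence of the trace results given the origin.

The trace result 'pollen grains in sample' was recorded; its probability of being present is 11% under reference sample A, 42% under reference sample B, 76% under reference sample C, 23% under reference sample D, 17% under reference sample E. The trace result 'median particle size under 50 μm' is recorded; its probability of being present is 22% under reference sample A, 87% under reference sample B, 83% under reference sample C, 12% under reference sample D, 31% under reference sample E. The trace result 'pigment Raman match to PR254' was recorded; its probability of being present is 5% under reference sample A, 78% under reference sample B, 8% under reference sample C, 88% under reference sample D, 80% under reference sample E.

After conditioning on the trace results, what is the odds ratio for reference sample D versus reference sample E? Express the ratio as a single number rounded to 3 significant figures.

Posterior odds equal prior odds times the likelihood ratio; only the two competing hypotheses matter.
  reference sample D: 0.06 × 0.23 × 0.12 × 0.88 = 0.0014573
  reference sample E: 0.29 × 0.17 × 0.31 × 0.80 = 0.012226
Posterior odds = 0.0014573 / 0.012226 ≈ 0.119.

0.119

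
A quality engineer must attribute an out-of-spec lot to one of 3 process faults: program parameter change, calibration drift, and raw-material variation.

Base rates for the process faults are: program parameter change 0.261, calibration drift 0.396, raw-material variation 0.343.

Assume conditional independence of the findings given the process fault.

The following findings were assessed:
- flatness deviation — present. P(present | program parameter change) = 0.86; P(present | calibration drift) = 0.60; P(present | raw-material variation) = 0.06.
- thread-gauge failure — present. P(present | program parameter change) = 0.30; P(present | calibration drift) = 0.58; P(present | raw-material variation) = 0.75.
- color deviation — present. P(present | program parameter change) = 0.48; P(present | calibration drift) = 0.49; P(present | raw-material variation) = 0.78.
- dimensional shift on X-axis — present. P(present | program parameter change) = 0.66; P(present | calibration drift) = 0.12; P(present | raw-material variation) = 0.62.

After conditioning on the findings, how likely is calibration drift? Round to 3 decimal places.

0.220

By Bayes' rule with conditional independence, the unnormalized weight for each hypothesis is prior × ∏ likelihoods:
  program parameter change: 0.261 × 0.86 × 0.30 × 0.48 × 0.66 = 0.021333
  calibration drift: 0.396 × 0.60 × 0.58 × 0.49 × 0.12 = 0.0081031
  raw-material variation: 0.343 × 0.06 × 0.75 × 0.78 × 0.62 = 0.0074644
Normalizing constant Z = 0.021333 + 0.0081031 + 0.0074644 = 0.0369.
P(calibration drift | evidence) = 0.0081031 / 0.0369 ≈ 0.220.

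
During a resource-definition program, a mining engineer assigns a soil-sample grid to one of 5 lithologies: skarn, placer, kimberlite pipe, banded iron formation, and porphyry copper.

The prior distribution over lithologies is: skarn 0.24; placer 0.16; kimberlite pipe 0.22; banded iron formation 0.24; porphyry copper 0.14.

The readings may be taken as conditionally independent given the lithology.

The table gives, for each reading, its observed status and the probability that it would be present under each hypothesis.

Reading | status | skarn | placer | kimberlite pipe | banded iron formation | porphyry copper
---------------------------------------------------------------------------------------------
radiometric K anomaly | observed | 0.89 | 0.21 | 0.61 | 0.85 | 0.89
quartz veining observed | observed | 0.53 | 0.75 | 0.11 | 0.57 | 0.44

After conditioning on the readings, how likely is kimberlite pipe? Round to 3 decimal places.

0.046

Multiply each prior by the joint likelihood of the reading pattern:
  skarn: 0.24 × 0.89 × 0.53 = 0.11321
  placer: 0.16 × 0.21 × 0.75 = 0.0252
  kimberlite pipe: 0.22 × 0.61 × 0.11 = 0.014762
  banded iron formation: 0.24 × 0.85 × 0.57 = 0.11628
  porphyry copper: 0.14 × 0.89 × 0.44 = 0.054824
The unnormalized weights sum to 0.32427.
P(kimberlite pipe | evidence) = 0.014762 / 0.32427 ≈ 0.046.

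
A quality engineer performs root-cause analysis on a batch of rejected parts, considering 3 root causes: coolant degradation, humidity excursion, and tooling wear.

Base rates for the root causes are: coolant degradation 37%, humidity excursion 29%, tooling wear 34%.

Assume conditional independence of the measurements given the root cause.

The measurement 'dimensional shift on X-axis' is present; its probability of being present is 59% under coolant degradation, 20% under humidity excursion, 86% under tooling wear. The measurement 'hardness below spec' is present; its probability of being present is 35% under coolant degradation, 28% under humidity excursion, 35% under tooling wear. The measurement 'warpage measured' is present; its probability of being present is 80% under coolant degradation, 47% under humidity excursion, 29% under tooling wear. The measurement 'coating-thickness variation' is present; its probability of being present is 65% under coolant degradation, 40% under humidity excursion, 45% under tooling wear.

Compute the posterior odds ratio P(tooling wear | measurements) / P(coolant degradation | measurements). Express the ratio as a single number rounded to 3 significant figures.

Unnormalized posterior weight (prior times the measurement likelihoods) for each of the two hypotheses:
  tooling wear: 0.34 × 0.86 × 0.35 × 0.29 × 0.45 = 0.013355
  coolant degradation: 0.37 × 0.59 × 0.35 × 0.80 × 0.65 = 0.039731
Odds(tooling wear : coolant degradation) = 0.013355 / 0.039731 ≈ 0.336.

0.336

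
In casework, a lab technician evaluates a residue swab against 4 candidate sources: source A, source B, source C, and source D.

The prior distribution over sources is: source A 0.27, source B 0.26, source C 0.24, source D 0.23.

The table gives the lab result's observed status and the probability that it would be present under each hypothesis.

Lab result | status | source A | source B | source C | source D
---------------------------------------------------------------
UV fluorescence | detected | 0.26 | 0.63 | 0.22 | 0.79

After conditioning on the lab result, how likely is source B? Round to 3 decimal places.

Multiply each prior by the likelihood of the lab result:
  source A: 0.27 × 0.26 = 0.0702
  source B: 0.26 × 0.63 = 0.1638
  source C: 0.24 × 0.22 = 0.0528
  source D: 0.23 × 0.79 = 0.1817
The unnormalized weights sum to 0.4685.
P(source B | evidence) = 0.1638 / 0.4685 ≈ 0.350.

0.350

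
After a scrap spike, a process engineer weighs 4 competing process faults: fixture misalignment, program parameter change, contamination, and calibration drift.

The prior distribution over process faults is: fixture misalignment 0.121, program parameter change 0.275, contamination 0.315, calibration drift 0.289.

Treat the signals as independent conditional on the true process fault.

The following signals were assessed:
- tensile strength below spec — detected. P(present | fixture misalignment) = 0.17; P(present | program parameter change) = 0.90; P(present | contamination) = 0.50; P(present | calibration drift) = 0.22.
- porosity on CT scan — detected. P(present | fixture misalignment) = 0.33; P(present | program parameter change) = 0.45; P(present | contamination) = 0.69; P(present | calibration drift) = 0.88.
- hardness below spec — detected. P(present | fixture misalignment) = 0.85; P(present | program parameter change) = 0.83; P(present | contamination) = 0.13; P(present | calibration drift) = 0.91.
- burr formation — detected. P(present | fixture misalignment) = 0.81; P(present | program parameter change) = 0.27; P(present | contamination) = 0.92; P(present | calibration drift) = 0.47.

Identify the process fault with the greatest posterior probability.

program parameter change

For each hypothesis, the unnormalized posterior weight is prior × product of the signal likelihoods:
  fixture misalignment: 0.121 × 0.17 × 0.33 × 0.85 × 0.81 = 0.0046736
  program parameter change: 0.275 × 0.90 × 0.45 × 0.83 × 0.27 = 0.024959
  contamination: 0.315 × 0.50 × 0.69 × 0.13 × 0.92 = 0.012998
  calibration drift: 0.289 × 0.22 × 0.88 × 0.91 × 0.47 = 0.02393
Marginal likelihood of the evidence = 0.06656.
P(fixture misalignment | evidence) ≈ 0.0046736 / 0.06656 ≈ 0.070
P(program parameter change | evidence) ≈ 0.024959 / 0.06656 ≈ 0.375
P(contamination | evidence) ≈ 0.012998 / 0.06656 ≈ 0.195
P(calibration drift | evidence) ≈ 0.02393 / 0.06656 ≈ 0.360
The largest is 0.375, so program parameter change is most probable.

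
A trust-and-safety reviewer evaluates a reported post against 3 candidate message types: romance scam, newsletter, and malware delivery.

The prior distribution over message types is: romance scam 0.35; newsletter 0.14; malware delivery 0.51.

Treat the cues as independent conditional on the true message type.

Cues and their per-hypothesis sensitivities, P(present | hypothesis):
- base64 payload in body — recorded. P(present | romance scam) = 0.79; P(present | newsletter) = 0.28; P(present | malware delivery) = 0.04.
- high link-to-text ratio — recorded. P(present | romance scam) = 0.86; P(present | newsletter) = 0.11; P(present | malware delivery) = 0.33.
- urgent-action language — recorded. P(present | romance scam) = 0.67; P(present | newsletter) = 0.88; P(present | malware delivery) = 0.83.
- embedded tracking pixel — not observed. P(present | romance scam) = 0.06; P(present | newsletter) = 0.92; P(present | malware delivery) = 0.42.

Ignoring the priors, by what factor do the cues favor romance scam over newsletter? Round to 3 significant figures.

197

Joint likelihood of the cue pattern under each hypothesis (using 1 − P(present | H) for each absent cue):
  romance scam: 0.79 × 0.86 × 0.67 × (1 − 0.06) = 0.42789
  newsletter: 0.28 × 0.11 × 0.88 × (1 − 0.92) = 0.0021683
Bayes factor = 0.42789 / 0.0021683 ≈ 197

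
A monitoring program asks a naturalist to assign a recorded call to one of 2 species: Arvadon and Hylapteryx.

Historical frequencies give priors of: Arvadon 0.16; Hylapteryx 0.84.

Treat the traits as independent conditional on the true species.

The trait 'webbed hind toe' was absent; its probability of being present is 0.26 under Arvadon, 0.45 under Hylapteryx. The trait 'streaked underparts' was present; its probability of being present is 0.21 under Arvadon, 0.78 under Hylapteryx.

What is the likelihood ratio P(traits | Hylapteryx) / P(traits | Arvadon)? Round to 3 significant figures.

Joint likelihood of the trait pattern under each hypothesis (using 1 − P(present | H) for each absent trait):
  Hylapteryx: (1 − 0.45) × 0.78 = 0.429
  Arvadon: (1 − 0.26) × 0.21 = 0.1554
Bayes factor = 0.429 / 0.1554 ≈ 2.76

2.76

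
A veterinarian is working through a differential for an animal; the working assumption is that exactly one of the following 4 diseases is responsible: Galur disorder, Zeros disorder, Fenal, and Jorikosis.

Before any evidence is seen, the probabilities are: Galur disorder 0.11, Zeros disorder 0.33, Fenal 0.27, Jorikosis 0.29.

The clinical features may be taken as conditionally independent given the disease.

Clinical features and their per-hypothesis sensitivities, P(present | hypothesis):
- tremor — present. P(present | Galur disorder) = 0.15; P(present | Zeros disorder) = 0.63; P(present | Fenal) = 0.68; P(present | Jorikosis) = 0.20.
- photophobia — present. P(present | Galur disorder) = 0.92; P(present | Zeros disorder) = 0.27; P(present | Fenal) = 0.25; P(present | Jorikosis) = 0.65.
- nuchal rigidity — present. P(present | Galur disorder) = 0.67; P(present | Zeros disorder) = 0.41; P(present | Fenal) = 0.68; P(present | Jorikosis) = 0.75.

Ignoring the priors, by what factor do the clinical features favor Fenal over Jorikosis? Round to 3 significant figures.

Take the product of per-clinical feature likelihoods under each hypothesis, then divide.
  Fenal: 0.68 × 0.25 × 0.68 = 0.1156
  Jorikosis: 0.20 × 0.65 × 0.75 = 0.0975
Bayes factor = 0.1156 / 0.0975 ≈ 1.19

1.19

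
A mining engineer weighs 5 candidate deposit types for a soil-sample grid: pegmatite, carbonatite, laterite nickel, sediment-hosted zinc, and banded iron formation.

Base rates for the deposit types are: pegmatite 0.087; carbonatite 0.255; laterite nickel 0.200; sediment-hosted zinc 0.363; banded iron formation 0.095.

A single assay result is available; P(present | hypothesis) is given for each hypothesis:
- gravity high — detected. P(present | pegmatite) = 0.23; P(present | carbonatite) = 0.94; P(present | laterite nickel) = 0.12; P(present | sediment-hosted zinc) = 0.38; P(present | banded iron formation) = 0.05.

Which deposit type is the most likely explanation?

By Bayes' rule, the unnormalized weight for each hypothesis is prior × likelihood:
  pegmatite: 0.087 × 0.23 = 0.02001
  carbonatite: 0.255 × 0.94 = 0.2397
  laterite nickel: 0.200 × 0.12 = 0.024
  sediment-hosted zinc: 0.363 × 0.38 = 0.13794
  banded iron formation: 0.095 × 0.05 = 0.00475
Normalizing constant Z = 0.02001 + 0.2397 + 0.024 + 0.13794 + 0.00475 = 0.4264.
P(pegmatite | evidence) ≈ 0.02001 / 0.4264 ≈ 0.047
P(carbonatite | evidence) ≈ 0.2397 / 0.4264 ≈ 0.562
P(laterite nickel | evidence) ≈ 0.024 / 0.4264 ≈ 0.056
P(sediment-hosted zinc | evidence) ≈ 0.13794 / 0.4264 ≈ 0.323
P(banded iron formation | evidence) ≈ 0.00475 / 0.4264 ≈ 0.011
The largest is 0.562, so carbonatite is most probable.

carbonatite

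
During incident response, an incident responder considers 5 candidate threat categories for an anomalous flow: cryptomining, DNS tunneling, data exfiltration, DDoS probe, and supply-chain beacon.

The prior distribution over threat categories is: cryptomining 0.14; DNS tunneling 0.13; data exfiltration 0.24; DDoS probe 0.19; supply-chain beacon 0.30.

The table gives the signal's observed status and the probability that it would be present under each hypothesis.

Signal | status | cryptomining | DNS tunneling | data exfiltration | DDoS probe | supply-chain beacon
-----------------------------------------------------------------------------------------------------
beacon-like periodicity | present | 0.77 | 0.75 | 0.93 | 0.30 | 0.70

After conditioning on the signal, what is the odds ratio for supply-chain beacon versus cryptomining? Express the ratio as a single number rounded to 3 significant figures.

The normalizing constant cancels in an odds ratio, so compute prior × likelihood for the two hypotheses only:
  supply-chain beacon: 0.30 × 0.70 = 0.21
  cryptomining: 0.14 × 0.77 = 0.1078
Posterior odds = 0.21 / 0.1078 ≈ 1.95.

1.95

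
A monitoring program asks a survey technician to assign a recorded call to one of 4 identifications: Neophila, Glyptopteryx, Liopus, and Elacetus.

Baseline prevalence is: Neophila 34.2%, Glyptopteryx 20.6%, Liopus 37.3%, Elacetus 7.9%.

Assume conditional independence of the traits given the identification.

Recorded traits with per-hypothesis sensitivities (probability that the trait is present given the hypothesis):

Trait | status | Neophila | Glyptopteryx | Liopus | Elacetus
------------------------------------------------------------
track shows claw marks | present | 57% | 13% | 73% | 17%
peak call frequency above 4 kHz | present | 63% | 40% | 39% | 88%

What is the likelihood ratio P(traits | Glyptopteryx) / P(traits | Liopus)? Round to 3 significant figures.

Joint likelihood of the trait pattern under each hypothesis:
  Glyptopteryx: 0.13 × 0.40 = 0.052
  Liopus: 0.73 × 0.39 = 0.2847
Bayes factor = 0.052 / 0.2847 ≈ 0.183

0.183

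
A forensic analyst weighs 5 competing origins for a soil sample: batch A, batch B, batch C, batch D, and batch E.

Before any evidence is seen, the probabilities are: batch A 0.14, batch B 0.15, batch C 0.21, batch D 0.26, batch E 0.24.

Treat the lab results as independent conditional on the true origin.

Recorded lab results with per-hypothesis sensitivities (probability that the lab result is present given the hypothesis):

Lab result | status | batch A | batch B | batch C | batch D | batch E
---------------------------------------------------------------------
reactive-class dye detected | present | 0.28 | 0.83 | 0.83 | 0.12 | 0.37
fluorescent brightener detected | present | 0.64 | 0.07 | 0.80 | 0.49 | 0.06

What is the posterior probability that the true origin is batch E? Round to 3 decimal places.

By Bayes' rule with conditional independence, the unnormalized weight for each hypothesis is prior × ∏ likelihoods:
  batch A: 0.14 × 0.28 × 0.64 = 0.025088
  batch B: 0.15 × 0.83 × 0.07 = 0.008715
  batch C: 0.21 × 0.83 × 0.80 = 0.13944
  batch D: 0.26 × 0.12 × 0.49 = 0.015288
  batch E: 0.24 × 0.37 × 0.06 = 0.005328
Normalizing constant Z = 0.025088 + 0.008715 + 0.13944 + 0.015288 + 0.005328 = 0.19386.
P(batch E | evidence) = 0.005328 / 0.19386 ≈ 0.027.

0.027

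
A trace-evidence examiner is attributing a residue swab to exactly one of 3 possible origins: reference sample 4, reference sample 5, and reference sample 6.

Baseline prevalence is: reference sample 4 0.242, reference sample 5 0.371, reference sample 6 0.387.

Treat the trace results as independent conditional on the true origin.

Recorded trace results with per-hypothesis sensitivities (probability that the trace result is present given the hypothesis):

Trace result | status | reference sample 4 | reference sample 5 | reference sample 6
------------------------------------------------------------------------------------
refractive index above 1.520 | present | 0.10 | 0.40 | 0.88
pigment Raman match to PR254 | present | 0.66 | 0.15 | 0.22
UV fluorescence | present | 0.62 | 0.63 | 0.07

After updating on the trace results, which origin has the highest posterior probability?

reference sample 5

For each hypothesis, the unnormalized posterior weight is prior × product of the trace result likelihoods:
  reference sample 4: 0.242 × 0.10 × 0.66 × 0.62 = 0.0099026
  reference sample 5: 0.371 × 0.40 × 0.15 × 0.63 = 0.014024
  reference sample 6: 0.387 × 0.88 × 0.22 × 0.07 = 0.0052446
The unnormalized weights sum to 0.029171.
P(reference sample 4 | evidence) ≈ 0.0099026 / 0.029171 ≈ 0.339
P(reference sample 5 | evidence) ≈ 0.014024 / 0.029171 ≈ 0.481
P(reference sample 6 | evidence) ≈ 0.0052446 / 0.029171 ≈ 0.180
The largest is 0.481, so reference sample 5 is most probable.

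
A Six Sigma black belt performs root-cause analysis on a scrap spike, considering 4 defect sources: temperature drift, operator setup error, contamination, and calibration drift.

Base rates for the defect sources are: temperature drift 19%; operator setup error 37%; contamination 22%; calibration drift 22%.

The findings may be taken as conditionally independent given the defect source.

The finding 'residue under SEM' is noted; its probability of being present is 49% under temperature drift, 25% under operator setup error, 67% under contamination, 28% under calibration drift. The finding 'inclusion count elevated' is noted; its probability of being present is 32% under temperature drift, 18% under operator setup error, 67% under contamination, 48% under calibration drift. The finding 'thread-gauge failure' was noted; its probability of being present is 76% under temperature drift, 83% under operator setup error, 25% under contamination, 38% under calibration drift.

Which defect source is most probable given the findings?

Multiply each prior by the joint likelihood of the evidence pattern:
  temperature drift: 0.19 × 0.49 × 0.32 × 0.76 = 0.022642
  operator setup error: 0.37 × 0.25 × 0.18 × 0.83 = 0.013819
  contamination: 0.22 × 0.67 × 0.67 × 0.25 = 0.02469
  calibration drift: 0.22 × 0.28 × 0.48 × 0.38 = 0.011236
Normalizing constant Z = 0.022642 + 0.013819 + 0.02469 + 0.011236 = 0.072387.
P(temperature drift | evidence) ≈ 0.022642 / 0.072387 ≈ 0.313
P(operator setup error | evidence) ≈ 0.013819 / 0.072387 ≈ 0.191
P(contamination | evidence) ≈ 0.02469 / 0.072387 ≈ 0.341
P(calibration drift | evidence) ≈ 0.011236 / 0.072387 ≈ 0.155
The largest is 0.341, so contamination is most probable.

contamination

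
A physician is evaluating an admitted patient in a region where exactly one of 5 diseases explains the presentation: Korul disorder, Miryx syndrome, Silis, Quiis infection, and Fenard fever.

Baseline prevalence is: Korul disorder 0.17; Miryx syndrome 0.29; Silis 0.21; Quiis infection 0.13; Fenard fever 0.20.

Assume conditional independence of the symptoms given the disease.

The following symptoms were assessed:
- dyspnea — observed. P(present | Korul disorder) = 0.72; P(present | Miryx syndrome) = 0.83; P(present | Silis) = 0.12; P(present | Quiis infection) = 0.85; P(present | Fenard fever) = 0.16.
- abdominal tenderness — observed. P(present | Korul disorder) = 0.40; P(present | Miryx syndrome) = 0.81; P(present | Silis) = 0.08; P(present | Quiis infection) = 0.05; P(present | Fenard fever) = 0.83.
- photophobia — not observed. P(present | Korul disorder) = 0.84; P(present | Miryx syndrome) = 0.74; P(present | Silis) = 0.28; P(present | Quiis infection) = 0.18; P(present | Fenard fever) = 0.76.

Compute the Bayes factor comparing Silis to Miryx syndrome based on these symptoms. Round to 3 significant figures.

Joint likelihood of the symptom pattern under each hypothesis (using 1 − P(present | H) for each absent symptom):
  Silis: 0.12 × 0.08 × (1 − 0.28) = 0.006912
  Miryx syndrome: 0.83 × 0.81 × (1 − 0.74) = 0.1748
Bayes factor = 0.006912 / 0.1748 ≈ 0.0395

0.0395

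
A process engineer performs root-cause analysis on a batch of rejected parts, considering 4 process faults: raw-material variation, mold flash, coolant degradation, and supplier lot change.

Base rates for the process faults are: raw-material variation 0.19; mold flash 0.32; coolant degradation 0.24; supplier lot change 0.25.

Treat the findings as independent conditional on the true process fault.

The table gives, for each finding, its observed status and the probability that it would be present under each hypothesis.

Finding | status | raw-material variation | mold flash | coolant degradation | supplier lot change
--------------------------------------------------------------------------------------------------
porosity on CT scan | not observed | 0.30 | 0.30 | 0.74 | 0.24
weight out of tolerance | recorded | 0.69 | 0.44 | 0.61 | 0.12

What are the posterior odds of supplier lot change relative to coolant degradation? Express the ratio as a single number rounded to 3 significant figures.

0.599

Posterior odds equal prior odds times the likelihood ratio; only the two competing hypotheses matter (using 1 − P(present | H) for each absent finding).
  supplier lot change: 0.25 × (1 − 0.24) × 0.12 = 0.0228
  coolant degradation: 0.24 × (1 − 0.74) × 0.61 = 0.038064
Posterior odds = 0.0228 / 0.038064 ≈ 0.599.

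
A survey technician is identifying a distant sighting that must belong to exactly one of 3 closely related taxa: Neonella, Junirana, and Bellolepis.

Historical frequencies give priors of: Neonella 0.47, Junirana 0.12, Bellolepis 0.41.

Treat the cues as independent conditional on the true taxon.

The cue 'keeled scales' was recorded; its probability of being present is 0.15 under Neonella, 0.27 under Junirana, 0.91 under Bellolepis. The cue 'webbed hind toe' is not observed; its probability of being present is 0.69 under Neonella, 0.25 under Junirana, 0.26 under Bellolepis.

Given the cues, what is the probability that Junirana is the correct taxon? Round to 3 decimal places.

For each hypothesis, the unnormalized posterior weight is prior × product of the cue likelihoods (using 1 − P(present | H) for each absent cue):
  Neonella: 0.47 × 0.15 × (1 − 0.69) = 0.021855
  Junirana: 0.12 × 0.27 × (1 − 0.25) = 0.0243
  Bellolepis: 0.41 × 0.91 × (1 − 0.26) = 0.27609
The unnormalized weights sum to 0.32225.
P(Junirana | evidence) = 0.0243 / 0.32225 ≈ 0.075.

0.075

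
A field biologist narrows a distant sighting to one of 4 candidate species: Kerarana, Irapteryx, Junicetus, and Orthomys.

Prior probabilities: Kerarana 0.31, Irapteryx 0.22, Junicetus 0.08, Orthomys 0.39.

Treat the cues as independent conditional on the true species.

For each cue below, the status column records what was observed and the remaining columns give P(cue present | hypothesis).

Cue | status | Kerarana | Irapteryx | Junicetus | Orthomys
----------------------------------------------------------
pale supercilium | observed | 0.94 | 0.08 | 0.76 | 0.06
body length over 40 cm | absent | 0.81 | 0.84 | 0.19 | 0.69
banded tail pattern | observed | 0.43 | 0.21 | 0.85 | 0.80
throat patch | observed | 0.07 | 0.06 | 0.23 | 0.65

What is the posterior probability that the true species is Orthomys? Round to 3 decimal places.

Multiply each prior by the joint likelihood of the cue pattern (using 1 − P(present | H) for each absent cue):
  Kerarana: 0.31 × 0.94 × (1 − 0.81) × 0.43 × 0.07 = 0.0016665
  Irapteryx: 0.22 × 0.08 × (1 − 0.84) × 0.21 × 0.06 = 3.5482e-05
  Junicetus: 0.08 × 0.76 × (1 − 0.19) × 0.85 × 0.23 = 0.009628
  Orthomys: 0.39 × 0.06 × (1 − 0.69) × 0.80 × 0.65 = 0.0037721
Normalizing constant Z = 0.0016665 + 3.5482e-05 + 0.009628 + 0.0037721 = 0.015102.
P(Orthomys | evidence) = 0.0037721 / 0.015102 ≈ 0.250.

0.250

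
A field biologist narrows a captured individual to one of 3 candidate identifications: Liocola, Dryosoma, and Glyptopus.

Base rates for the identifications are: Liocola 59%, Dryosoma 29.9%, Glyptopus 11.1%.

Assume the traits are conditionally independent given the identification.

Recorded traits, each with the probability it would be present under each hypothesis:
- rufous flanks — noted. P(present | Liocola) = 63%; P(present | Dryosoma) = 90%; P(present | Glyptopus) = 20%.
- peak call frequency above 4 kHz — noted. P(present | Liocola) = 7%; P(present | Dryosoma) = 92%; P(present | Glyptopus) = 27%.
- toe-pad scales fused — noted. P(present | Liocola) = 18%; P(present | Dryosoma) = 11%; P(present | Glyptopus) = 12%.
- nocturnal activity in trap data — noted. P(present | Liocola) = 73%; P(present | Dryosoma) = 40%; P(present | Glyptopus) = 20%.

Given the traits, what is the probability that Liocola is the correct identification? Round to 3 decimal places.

0.237

Multiply each prior by the joint likelihood of the trait pattern:
  Liocola: 0.590 × 0.63 × 0.07 × 0.18 × 0.73 = 0.0034189
  Dryosoma: 0.299 × 0.90 × 0.92 × 0.11 × 0.40 = 0.010893
  Glyptopus: 0.111 × 0.20 × 0.27 × 0.12 × 0.20 = 0.00014386
Normalizing constant Z = 0.0034189 + 0.010893 + 0.00014386 = 0.014456.
P(Liocola | evidence) = 0.0034189 / 0.014456 ≈ 0.237.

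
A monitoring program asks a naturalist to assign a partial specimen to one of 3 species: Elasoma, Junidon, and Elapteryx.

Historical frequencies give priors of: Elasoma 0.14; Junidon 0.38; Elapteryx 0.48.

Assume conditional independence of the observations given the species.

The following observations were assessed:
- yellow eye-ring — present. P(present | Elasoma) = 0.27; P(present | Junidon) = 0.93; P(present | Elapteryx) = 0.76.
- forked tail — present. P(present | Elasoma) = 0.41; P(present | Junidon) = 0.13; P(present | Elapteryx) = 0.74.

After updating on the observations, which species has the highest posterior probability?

By Bayes' rule with conditional independence, the unnormalized weight for each hypothesis is prior × ∏ likelihoods:
  Elasoma: 0.14 × 0.27 × 0.41 = 0.015498
  Junidon: 0.38 × 0.93 × 0.13 = 0.045942
  Elapteryx: 0.48 × 0.76 × 0.74 = 0.26995
Normalizing constant Z = 0.015498 + 0.045942 + 0.26995 = 0.33139.
P(Elasoma | evidence) ≈ 0.015498 / 0.33139 ≈ 0.047
P(Junidon | evidence) ≈ 0.045942 / 0.33139 ≈ 0.139
P(Elapteryx | evidence) ≈ 0.26995 / 0.33139 ≈ 0.815
The largest is 0.815, so Elapteryx is most probable.

Elapteryx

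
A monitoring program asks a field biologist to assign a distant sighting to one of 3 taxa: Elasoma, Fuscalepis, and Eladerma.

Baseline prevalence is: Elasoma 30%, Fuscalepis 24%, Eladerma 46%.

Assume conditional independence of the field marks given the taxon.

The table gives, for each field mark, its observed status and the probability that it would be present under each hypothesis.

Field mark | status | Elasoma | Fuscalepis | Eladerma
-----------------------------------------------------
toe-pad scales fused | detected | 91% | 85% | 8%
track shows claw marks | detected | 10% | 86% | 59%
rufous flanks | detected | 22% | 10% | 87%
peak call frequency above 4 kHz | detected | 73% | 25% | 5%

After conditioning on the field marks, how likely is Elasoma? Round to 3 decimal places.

For each hypothesis, the unnormalized posterior weight is prior × product of the field mark likelihoods:
  Elasoma: 0.30 × 0.91 × 0.10 × 0.22 × 0.73 = 0.0043844
  Fuscalepis: 0.24 × 0.85 × 0.86 × 0.10 × 0.25 = 0.004386
  Eladerma: 0.46 × 0.08 × 0.59 × 0.87 × 0.05 = 0.00094447
The unnormalized weights sum to 0.0097149.
P(Elasoma | evidence) = 0.0043844 / 0.0097149 ≈ 0.451.

0.451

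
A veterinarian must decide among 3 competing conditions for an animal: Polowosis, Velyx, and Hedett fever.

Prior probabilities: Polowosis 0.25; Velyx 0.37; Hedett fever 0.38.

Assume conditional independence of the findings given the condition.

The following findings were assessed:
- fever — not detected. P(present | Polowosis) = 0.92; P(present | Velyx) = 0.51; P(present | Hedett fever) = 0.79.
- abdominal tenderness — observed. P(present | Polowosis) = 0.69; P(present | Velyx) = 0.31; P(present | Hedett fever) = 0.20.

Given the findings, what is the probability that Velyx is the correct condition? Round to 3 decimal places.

By Bayes' rule with conditional independence, the unnormalized weight for each hypothesis is prior × ∏ likelihoods (using 1 − P(present | H) for each absent finding):
  Polowosis: 0.25 × (1 − 0.92) × 0.69 = 0.0138
  Velyx: 0.37 × (1 − 0.51) × 0.31 = 0.056203
  Hedett fever: 0.38 × (1 − 0.79) × 0.20 = 0.01596
Normalizing constant Z = 0.0138 + 0.056203 + 0.01596 = 0.085963.
P(Velyx | evidence) = 0.056203 / 0.085963 ≈ 0.654.

0.654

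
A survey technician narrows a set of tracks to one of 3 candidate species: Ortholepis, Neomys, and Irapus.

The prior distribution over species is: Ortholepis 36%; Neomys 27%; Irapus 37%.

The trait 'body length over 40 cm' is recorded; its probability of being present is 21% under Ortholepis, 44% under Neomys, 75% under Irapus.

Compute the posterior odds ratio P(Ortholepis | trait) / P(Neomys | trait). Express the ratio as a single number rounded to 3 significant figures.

0.636

Posterior odds equal prior odds times the likelihood ratio; only the two competing hypotheses matter.
  Ortholepis: 0.36 × 0.21 = 0.0756
  Neomys: 0.27 × 0.44 = 0.1188
Odds(Ortholepis : Neomys) = 0.0756 / 0.1188 ≈ 0.636.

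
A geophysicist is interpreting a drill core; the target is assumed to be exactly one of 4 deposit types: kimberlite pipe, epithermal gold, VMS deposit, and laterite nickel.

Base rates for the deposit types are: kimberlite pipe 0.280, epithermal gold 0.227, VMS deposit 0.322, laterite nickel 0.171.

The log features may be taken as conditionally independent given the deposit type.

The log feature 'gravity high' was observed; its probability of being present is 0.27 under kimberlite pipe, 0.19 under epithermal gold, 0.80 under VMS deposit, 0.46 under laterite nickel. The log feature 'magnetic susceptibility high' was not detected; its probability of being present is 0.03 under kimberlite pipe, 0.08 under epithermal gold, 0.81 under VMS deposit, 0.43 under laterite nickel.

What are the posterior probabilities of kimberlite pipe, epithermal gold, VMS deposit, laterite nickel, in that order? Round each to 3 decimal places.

For each hypothesis, the unnormalized posterior weight is prior × product of the log feature likelihoods (using 1 − P(present | H) for each absent log feature):
  kimberlite pipe: 0.280 × 0.27 × (1 − 0.03) = 0.073332
  epithermal gold: 0.227 × 0.19 × (1 − 0.08) = 0.03968
  VMS deposit: 0.322 × 0.80 × (1 − 0.81) = 0.048944
  laterite nickel: 0.171 × 0.46 × (1 − 0.43) = 0.044836
Marginal likelihood of the evidence = 0.20679.
P(kimberlite pipe | evidence) = 0.073332 / 0.20679 ≈ 0.355
P(epithermal gold | evidence) = 0.03968 / 0.20679 ≈ 0.192
P(VMS deposit | evidence) = 0.048944 / 0.20679 ≈ 0.237
P(laterite nickel | evidence) = 0.044836 / 0.20679 ≈ 0.217

0.355, 0.192, 0.237, 0.217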